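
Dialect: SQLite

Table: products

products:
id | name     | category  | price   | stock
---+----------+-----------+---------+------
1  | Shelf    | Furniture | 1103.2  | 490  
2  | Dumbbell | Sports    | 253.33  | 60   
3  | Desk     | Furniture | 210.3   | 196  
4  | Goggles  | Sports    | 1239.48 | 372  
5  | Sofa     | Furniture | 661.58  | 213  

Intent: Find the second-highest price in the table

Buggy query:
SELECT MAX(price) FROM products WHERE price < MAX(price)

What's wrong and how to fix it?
Bug: The inner MAX is an aggregate inside WHERE, which is not allowed

Fix: Put the inner MAX in a scalar subquery

Corrected query:
SELECT MAX(price) FROM products WHERE price < (SELECT MAX(price) FROM products)

Result:
MAX(price)
----------
1103.2    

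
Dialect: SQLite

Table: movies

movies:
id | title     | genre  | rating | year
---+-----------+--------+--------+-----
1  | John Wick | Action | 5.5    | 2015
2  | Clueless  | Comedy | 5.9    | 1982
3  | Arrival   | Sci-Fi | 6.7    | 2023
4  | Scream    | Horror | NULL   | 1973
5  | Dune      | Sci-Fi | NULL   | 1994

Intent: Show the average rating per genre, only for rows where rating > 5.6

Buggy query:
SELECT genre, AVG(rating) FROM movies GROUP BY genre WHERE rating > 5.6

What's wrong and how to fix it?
Bug: Row-level WHERE must come before GROUP BY in the clause order

Fix: Place WHERE between FROM and GROUP BY

Corrected query:
SELECT genre, AVG(rating) FROM movies WHERE rating > 5.6 GROUP BY genre

Result:
genre  | AVG(rating)
-------+------------
Comedy | 5.9        
Sci-Fi | 6.7        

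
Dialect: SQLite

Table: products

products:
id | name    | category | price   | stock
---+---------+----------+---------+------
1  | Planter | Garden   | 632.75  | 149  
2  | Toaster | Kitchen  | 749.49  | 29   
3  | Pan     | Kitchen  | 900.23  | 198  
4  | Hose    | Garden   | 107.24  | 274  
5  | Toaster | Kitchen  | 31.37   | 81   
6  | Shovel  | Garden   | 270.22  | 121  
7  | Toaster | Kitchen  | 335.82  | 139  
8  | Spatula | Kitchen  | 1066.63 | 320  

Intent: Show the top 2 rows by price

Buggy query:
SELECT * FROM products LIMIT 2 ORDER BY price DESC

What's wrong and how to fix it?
Bug: LIMIT must come after ORDER BY

Fix: Sort with ORDER BY, then apply LIMIT

Corrected query:
SELECT * FROM products ORDER BY price DESC LIMIT 2

Result:
id | name    | category | price   | stock
---+---------+----------+---------+------
8  | Spatula | Kitchen  | 1066.63 | 320  
3  | Pan     | Kitchen  | 900.23  | 198  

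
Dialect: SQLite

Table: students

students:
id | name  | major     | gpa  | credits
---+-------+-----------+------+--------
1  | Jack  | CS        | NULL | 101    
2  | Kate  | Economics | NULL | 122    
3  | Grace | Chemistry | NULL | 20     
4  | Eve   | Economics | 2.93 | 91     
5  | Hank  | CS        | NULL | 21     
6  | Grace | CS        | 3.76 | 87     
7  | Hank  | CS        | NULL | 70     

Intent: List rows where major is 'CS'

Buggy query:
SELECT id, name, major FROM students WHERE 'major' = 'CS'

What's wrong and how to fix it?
Bug: 'major' in single quotes is a string literal, not the column; the comparison is literal-vs-literal and never true

Fix: Remove the quotes around the column name (or use double quotes for an identifier)

Corrected query:
SELECT id, name, major FROM students WHERE major = 'CS'

Result:
id | name  | major
---+-------+------
1  | Jack  | CS   
5  | Hank  | CS   
6  | Grace | CS   
7  | Hank  | CS   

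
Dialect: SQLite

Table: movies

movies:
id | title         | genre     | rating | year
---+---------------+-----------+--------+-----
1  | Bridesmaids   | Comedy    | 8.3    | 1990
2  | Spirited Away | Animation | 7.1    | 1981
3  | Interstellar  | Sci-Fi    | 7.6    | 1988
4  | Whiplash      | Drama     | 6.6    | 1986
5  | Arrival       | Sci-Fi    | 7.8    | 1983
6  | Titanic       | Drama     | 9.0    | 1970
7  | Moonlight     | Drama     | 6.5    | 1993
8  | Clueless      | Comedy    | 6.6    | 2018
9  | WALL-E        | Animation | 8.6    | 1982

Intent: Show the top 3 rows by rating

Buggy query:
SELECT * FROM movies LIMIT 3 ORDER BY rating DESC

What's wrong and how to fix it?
Bug: LIMIT must come after ORDER BY

Fix: Swap the clauses: ORDER BY first, then LIMIT

Corrected query:
SELECT * FROM movies ORDER BY rating DESC LIMIT 3

Result:
id | title       | genre     | rating | year
---+-------------+-----------+--------+-----
6  | Titanic     | Drama     | 9      | 1970
9  | WALL-E      | Animation | 8.6    | 1982
1  | Bridesmaids | Comedy    | 8.3    | 1990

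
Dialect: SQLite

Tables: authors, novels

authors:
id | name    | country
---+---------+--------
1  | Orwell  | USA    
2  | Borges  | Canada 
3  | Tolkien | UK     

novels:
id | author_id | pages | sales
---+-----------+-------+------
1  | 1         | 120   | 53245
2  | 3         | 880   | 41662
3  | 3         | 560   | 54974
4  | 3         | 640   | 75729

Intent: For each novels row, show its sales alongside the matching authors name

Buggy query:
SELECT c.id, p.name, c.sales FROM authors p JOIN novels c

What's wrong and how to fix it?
Bug: Missing join condition: each novels row is matched to all authors rows instead of just its own

Fix: Specify the join condition linking the foreign key to the parent id

Corrected query:
SELECT c.id, p.name, c.sales FROM authors p JOIN novels c ON c.author_id = p.id

Result:
id | name    | sales
---+---------+------
1  | Orwell  | 53245
2  | Tolkien | 41662
3  | Tolkien | 54974
4  | Tolkien | 75729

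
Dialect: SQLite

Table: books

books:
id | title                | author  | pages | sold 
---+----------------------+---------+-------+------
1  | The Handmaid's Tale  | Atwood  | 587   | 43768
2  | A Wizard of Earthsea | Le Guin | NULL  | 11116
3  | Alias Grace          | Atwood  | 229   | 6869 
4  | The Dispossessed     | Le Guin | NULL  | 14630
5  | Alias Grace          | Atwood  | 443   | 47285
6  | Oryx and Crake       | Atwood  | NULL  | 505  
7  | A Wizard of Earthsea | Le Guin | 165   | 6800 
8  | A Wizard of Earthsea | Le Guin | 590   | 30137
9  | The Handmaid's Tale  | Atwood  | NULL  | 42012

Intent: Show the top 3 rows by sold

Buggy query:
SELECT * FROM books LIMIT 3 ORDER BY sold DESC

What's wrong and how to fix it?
Bug: LIMIT must come after ORDER BY

Fix: Swap the clauses: ORDER BY first, then LIMIT

Corrected query:
SELECT * FROM books ORDER BY sold DESC LIMIT 3

Result:
id | title               | author | pages | sold 
---+---------------------+--------+-------+------
5  | Alias Grace         | Atwood | 443   | 47285
1  | The Handmaid's Tale | Atwood | 587   | 43768
9  | The Handmaid's Tale | Atwood | NULL  | 42012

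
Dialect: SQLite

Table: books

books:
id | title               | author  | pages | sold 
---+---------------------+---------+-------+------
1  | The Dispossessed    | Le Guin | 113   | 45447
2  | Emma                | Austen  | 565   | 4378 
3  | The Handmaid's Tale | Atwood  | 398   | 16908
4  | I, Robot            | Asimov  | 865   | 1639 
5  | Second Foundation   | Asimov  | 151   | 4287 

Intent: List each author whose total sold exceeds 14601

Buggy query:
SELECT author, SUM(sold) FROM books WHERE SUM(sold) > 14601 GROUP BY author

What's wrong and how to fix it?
Bug: Aggregate functions cannot appear in a WHERE clause

Fix: Move the aggregate condition to a HAVING clause

Corrected query:
SELECT author, SUM(sold) FROM books GROUP BY author HAVING SUM(sold) > 14601

Result:
author  | SUM(sold)
--------+----------
Atwood  | 16908    
Le Guin | 45447    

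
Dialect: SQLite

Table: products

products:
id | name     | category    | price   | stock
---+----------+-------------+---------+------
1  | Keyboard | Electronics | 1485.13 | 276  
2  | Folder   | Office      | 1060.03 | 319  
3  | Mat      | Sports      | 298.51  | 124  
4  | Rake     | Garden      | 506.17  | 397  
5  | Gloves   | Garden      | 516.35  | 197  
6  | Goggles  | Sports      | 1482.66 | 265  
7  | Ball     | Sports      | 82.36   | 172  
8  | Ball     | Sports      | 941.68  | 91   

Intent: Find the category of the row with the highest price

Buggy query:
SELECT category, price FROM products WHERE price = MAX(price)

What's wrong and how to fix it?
Bug: MAX(price) is an aggregate and cannot be used directly in WHERE

Fix: Use a subquery: WHERE price = (SELECT MAX(price) FROM products)

Corrected query:
SELECT category, price FROM products WHERE price = (SELECT MAX(price) FROM products)

Result:
category    | price  
------------+--------
Electronics | 1485.13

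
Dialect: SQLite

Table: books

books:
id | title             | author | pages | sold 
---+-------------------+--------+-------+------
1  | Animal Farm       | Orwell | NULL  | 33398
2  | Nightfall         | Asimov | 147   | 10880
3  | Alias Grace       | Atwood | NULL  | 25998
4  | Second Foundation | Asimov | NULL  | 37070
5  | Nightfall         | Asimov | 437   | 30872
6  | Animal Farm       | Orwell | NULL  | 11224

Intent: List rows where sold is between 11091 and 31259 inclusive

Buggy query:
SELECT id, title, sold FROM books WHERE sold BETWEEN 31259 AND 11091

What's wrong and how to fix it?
Bug: The bounds are reversed; BETWEEN a AND b requires a <= b to match anything

Fix: Swap the bounds so the smaller value comes first

Corrected query:
SELECT id, title, sold FROM books WHERE sold BETWEEN 11091 AND 31259

Result:
id | title       | sold 
---+-------------+------
3  | Alias Grace | 25998
5  | Nightfall   | 30872
6  | Animal Farm | 11224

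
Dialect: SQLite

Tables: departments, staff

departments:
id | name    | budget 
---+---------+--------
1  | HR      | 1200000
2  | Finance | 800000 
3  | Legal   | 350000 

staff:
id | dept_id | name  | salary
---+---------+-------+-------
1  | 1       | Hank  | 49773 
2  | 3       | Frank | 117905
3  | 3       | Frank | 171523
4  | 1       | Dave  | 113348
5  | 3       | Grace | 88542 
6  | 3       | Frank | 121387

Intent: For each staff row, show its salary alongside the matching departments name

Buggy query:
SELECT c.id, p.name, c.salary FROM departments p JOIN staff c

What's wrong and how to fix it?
Bug: Missing join condition: each staff row is matched to all departments rows instead of just its own

Fix: Add ON c.dept_id = p.id to the JOIN

Corrected query:
SELECT c.id, p.name, c.salary FROM departments p JOIN staff c ON c.dept_id = p.id

Result:
id | name  | salary
---+-------+-------
1  | HR    | 49773 
2  | Legal | 117905
3  | Legal | 171523
4  | HR    | 113348
5  | Legal | 88542 
6  | Legal | 121387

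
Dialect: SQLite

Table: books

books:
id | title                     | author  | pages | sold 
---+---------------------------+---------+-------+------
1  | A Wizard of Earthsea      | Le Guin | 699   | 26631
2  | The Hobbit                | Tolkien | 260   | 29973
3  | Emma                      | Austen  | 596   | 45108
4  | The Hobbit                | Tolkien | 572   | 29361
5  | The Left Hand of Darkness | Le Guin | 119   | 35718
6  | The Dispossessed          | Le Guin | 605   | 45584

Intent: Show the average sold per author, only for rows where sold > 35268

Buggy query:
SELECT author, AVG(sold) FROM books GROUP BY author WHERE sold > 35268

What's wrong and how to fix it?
Bug: WHERE cannot follow GROUP BY

Fix: Move the WHERE clause before GROUP BY

Corrected query:
SELECT author, AVG(sold) FROM books WHERE sold > 35268 GROUP BY author

Result:
author  | AVG(sold)
--------+----------
Austen  | 45108    
Le Guin | 40651    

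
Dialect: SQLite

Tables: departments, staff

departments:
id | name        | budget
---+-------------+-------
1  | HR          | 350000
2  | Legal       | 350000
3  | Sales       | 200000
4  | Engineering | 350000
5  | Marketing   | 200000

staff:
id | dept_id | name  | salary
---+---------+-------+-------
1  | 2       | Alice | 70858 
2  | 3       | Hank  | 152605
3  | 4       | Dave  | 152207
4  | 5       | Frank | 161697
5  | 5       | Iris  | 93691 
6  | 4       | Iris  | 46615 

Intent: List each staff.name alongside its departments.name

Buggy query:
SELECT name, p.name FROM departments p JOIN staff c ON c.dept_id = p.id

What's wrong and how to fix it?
Bug: Both tables have a 'name' column; the unqualified reference is ambiguous

Fix: Qualify the column with its table alias (c.name)

Corrected query:
SELECT c.name, p.name FROM departments p JOIN staff c ON c.dept_id = p.id

Result:
name  | name       
------+------------
Alice | Legal      
Hank  | Sales      
Dave  | Engineering
Frank | Marketing  
Iris  | Marketing  
Iris  | Engineering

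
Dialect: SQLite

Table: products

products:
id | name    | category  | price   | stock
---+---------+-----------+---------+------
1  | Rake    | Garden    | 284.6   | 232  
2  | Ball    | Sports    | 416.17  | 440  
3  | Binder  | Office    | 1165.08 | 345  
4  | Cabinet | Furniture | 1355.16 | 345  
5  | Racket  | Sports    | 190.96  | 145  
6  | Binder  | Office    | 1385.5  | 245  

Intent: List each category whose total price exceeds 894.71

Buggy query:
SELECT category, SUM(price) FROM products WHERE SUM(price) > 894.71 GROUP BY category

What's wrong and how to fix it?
Bug: SUM(price) is an aggregate, but WHERE filters rows before aggregation

Fix: Use HAVING (which filters groups after aggregation) instead of WHERE

Corrected query:
SELECT category, SUM(price) FROM products GROUP BY category HAVING SUM(price) > 894.71

Result:
category  | SUM(price)
----------+-----------
Furniture | 1355.16   
Office    | 2550.58   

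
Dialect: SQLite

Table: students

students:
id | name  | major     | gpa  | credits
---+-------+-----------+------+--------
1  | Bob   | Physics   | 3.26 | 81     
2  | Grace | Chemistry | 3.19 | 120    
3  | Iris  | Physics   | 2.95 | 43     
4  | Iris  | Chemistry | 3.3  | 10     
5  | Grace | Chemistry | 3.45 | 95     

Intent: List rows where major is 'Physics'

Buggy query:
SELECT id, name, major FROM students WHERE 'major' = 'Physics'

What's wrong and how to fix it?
Bug: Single quotes denote string literals in SQL; the column name is being compared as a constant string

Fix: Remove the quotes around the column name (or use double quotes for an identifier)

Corrected query:
SELECT id, name, major FROM students WHERE major = 'Physics'

Result:
id | name | major  
---+------+--------
1  | Bob  | Physics
3  | Iris | Physics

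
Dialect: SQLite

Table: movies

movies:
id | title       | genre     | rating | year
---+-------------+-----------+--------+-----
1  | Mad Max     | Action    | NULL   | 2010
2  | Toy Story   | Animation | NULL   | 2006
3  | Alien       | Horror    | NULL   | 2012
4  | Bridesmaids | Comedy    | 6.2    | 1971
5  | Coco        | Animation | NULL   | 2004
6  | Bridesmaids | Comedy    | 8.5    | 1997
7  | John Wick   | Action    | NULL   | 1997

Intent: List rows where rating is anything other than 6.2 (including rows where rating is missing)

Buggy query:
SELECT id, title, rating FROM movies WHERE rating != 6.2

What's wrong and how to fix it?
Bug: Inequality against NULL is unknown, not true; rows with NULL are dropped

Fix: Handle NULL separately with IS NULL alongside the inequality

Corrected query:
SELECT id, title, rating FROM movies WHERE rating != 6.2 OR rating IS NULL

Result:
id | title       | rating
---+-------------+-------
1  | Mad Max     | NULL  
2  | Toy Story   | NULL  
3  | Alien       | NULL  
5  | Coco        | NULL  
6  | Bridesmaids | 8.5   
7  | John Wick   | NULL  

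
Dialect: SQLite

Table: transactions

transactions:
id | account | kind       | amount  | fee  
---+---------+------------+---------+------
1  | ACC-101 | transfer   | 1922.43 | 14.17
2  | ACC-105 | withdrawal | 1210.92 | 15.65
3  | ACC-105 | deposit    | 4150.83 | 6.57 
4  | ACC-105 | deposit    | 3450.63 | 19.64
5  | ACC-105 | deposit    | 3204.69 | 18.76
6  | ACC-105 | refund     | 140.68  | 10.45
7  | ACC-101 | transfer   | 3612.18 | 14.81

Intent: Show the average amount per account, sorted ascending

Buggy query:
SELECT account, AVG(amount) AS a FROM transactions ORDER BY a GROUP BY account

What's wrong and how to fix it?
Bug: ORDER BY appears before GROUP BY; SQL clause order requires GROUP BY first

Fix: Reorder: SELECT … FROM … GROUP BY … ORDER BY …

Corrected query:
SELECT account, AVG(amount) AS a FROM transactions GROUP BY account ORDER BY a

Result:
account | a       
--------+---------
ACC-105 | 2431.55 
ACC-101 | 2767.305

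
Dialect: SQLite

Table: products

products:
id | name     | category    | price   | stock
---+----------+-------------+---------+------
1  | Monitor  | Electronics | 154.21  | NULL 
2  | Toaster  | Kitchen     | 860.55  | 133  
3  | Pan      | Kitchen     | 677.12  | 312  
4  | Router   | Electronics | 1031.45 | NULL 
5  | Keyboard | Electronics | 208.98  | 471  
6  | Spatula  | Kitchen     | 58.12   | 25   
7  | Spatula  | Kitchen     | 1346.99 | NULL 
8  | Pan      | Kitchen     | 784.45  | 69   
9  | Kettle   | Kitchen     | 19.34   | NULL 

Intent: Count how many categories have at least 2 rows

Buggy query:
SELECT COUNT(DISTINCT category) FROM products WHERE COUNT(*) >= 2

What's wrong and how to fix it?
Bug: WHERE filters individual rows, not groups, so a group-level COUNT is invalid there

Fix: Group first with HAVING COUNT(*) >= 2, then COUNT the resulting groups

Corrected query:
SELECT COUNT(*) FROM (SELECT category FROM products GROUP BY category HAVING COUNT(*) >= 2)

Result:
COUNT(*)
--------
2       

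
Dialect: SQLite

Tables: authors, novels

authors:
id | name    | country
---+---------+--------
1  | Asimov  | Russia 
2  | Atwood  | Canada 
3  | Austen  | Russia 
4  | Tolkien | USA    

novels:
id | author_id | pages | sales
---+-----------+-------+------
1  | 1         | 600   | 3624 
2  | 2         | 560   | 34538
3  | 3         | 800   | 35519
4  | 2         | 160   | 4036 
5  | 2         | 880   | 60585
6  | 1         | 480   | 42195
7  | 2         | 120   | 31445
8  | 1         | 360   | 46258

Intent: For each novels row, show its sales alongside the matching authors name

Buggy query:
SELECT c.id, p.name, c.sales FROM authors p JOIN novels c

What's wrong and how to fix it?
Bug: JOIN with no ON clause produces a cartesian product; every novels row pairs with every authors row

Fix: Add ON c.author_id = p.id to the JOIN

Corrected query:
SELECT c.id, p.name, c.sales FROM authors p JOIN novels c ON c.author_id = p.id

Result:
id | name   | sales
---+--------+------
1  | Asimov | 3624 
2  | Atwood | 34538
3  | Austen | 35519
4  | Atwood | 4036 
5  | Atwood | 60585
6  | Asimov | 42195
7  | Atwood | 31445
8  | Asimov | 46258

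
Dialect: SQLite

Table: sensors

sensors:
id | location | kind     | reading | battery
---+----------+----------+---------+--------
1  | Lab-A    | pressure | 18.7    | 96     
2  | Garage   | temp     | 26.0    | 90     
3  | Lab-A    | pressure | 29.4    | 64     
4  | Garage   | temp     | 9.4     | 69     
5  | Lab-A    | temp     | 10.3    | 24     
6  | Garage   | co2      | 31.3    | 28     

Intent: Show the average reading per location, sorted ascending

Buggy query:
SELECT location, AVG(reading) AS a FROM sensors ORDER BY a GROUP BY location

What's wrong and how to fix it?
Bug: ORDER BY appears before GROUP BY; SQL clause order requires GROUP BY first

Fix: Reorder: SELECT … FROM … GROUP BY … ORDER BY …

Corrected query:
SELECT location, AVG(reading) AS a FROM sensors GROUP BY location ORDER BY a

Result:
location | a        
---------+----------
Lab-A    | 19.466667
Garage   | 22.233333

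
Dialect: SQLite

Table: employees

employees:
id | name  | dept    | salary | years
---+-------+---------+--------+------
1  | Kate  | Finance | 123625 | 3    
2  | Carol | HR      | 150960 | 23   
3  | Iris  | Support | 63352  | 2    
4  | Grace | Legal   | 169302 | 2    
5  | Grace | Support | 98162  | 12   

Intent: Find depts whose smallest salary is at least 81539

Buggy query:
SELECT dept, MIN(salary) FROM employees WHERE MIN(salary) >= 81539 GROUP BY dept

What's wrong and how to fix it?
Bug: Aggregates like MIN are computed per group after WHERE runs

Fix: Use HAVING for the per-group MIN condition

Corrected query:
SELECT dept, MIN(salary) FROM employees GROUP BY dept HAVING MIN(salary) >= 81539

Result:
dept    | MIN(salary)
--------+------------
Finance | 123625     
HR      | 150960     
Legal   | 169302     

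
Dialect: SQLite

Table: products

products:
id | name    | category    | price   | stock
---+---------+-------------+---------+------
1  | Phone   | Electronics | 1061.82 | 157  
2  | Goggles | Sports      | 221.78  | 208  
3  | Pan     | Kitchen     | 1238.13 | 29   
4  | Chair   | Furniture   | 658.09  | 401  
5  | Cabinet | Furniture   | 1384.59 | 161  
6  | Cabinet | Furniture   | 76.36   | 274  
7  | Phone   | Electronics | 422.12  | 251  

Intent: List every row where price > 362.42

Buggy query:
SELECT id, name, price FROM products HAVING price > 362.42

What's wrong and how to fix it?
Bug: HAVING filters the output of aggregation, but this query has no GROUP BY and no aggregate functions, so SQLite rejects it (HAVING clause on a non-aggregate query); the condition here is per row

Fix: Replace HAVING with WHERE since the condition applies to individual rows

Corrected query:
SELECT id, name, price FROM products WHERE price > 362.42

Result:
id | name    | price  
---+---------+--------
1  | Phone   | 1061.82
3  | Pan     | 1238.13
4  | Chair   | 658.09 
5  | Cabinet | 1384.59
7  | Phone   | 422.12 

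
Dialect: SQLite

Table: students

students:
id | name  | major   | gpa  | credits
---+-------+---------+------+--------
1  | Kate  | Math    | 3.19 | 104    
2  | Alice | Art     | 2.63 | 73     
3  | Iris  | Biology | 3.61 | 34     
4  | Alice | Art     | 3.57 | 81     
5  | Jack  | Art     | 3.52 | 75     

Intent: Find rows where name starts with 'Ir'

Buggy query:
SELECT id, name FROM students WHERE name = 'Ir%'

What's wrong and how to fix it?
Bug: Wildcards only work with LIKE; '=' treats '%' as a literal character

Fix: Use LIKE for wildcard pattern matching

Corrected query:
SELECT id, name FROM students WHERE name LIKE 'Ir%'

Result:
id | name
---+-----
3  | Iris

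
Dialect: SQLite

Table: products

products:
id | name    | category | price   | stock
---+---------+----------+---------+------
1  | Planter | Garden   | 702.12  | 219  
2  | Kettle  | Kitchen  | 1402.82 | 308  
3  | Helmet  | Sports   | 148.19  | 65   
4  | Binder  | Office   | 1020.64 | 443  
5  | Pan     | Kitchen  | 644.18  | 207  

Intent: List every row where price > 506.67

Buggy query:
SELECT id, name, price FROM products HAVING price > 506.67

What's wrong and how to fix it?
Bug: This is a non-aggregate query (no GROUP BY, no aggregates), so in SQLite the HAVING clause is invalid here; a row-level condition belongs in WHERE

Fix: Use WHERE for row-level filtering

Corrected query:
SELECT id, name, price FROM products WHERE price > 506.67

Result:
id | name    | price  
---+---------+--------
1  | Planter | 702.12 
2  | Kettle  | 1402.82
4  | Binder  | 1020.64
5  | Pan     | 644.18 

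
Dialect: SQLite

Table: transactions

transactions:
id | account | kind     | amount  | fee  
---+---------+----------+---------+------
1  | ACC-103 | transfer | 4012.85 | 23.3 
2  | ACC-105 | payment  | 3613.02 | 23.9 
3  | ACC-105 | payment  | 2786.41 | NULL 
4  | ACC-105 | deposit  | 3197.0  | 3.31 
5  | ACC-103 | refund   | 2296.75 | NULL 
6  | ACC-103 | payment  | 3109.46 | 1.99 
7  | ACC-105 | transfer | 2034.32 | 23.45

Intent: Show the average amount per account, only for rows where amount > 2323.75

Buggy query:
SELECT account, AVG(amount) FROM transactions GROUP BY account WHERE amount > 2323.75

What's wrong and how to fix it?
Bug: WHERE cannot follow GROUP BY

Fix: Place WHERE between FROM and GROUP BY

Corrected query:
SELECT account, AVG(amount) FROM transactions WHERE amount > 2323.75 GROUP BY account

Result:
account | AVG(amount)
--------+------------
ACC-103 | 3561.155   
ACC-105 | 3198.81    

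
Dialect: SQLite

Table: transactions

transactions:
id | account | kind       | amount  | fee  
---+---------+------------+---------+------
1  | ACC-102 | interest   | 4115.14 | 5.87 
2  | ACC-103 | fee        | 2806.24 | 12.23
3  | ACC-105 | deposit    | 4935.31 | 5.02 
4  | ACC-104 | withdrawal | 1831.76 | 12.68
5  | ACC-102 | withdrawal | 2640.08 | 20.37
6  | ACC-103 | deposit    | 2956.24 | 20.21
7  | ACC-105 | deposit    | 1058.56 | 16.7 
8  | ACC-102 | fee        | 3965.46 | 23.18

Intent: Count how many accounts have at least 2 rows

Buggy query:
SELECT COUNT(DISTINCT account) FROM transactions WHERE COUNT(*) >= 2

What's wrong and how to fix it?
Bug: WHERE filters individual rows, not groups, so a group-level COUNT is invalid there

Fix: Use a subquery that GROUPs and filters with HAVING, then count its rows

Corrected query:
SELECT COUNT(*) FROM (SELECT account FROM transactions GROUP BY account HAVING COUNT(*) >= 2)

Result:
COUNT(*)
--------
3       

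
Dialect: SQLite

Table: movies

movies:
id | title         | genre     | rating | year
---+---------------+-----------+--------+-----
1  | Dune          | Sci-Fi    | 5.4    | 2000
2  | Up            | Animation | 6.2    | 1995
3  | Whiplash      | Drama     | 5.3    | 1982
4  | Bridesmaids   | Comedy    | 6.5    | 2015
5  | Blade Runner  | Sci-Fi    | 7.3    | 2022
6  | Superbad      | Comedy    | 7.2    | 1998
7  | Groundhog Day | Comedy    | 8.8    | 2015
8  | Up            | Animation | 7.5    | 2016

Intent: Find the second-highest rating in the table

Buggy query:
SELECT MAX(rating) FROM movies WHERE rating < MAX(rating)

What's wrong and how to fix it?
Bug: The inner MAX is an aggregate inside WHERE, which is not allowed

Fix: Put the inner MAX in a scalar subquery

Corrected query:
SELECT MAX(rating) FROM movies WHERE rating < (SELECT MAX(rating) FROM movies)

Result:
MAX(rating)
-----------
7.5        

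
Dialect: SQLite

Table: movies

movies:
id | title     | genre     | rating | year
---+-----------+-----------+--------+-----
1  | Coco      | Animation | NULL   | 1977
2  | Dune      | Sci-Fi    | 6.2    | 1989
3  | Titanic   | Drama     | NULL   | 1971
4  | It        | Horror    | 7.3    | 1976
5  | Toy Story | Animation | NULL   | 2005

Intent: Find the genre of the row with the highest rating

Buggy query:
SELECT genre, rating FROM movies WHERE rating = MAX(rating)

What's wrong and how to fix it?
Bug: WHERE is evaluated per row; an aggregate over the whole table isn't defined there

Fix: Wrap MAX in a scalar subquery so WHERE compares against a single value

Corrected query:
SELECT genre, rating FROM movies WHERE rating = (SELECT MAX(rating) FROM movies)

Result:
genre  | rating
-------+-------
Horror | 7.3   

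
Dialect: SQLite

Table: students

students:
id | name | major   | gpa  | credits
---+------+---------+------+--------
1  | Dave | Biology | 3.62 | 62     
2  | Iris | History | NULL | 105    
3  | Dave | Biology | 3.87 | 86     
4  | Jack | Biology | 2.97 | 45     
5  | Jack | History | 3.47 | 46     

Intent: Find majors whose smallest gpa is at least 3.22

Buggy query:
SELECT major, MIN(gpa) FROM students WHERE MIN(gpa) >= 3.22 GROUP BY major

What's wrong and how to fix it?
Bug: Aggregates like MIN are computed per group after WHERE runs

Fix: Use HAVING for the per-group MIN condition

Corrected query:
SELECT major, MIN(gpa) FROM students GROUP BY major HAVING MIN(gpa) >= 3.22

Result:
major   | MIN(gpa)
--------+---------
History | 3.47    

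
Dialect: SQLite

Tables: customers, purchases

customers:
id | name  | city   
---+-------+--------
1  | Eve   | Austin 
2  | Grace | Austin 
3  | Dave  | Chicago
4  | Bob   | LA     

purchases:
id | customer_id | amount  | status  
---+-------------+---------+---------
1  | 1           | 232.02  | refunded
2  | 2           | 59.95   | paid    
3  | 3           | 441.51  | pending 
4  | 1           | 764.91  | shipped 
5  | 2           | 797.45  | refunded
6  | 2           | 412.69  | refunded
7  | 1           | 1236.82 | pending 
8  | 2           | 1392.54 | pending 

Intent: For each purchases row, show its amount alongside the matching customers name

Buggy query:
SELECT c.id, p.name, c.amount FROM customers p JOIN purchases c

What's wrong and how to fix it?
Bug: Missing join condition: each purchases row is matched to all customers rows instead of just its own

Fix: Specify the join condition linking the foreign key to the parent id

Corrected query:
SELECT c.id, p.name, c.amount FROM customers p JOIN purchases c ON c.customer_id = p.id

Result:
id | name  | amount 
---+-------+--------
1  | Eve   | 232.02 
2  | Grace | 59.95  
3  | Dave  | 441.51 
4  | Eve   | 764.91 
5  | Grace | 797.45 
6  | Grace | 412.69 
7  | Eve   | 1236.82
8  | Grace | 1392.54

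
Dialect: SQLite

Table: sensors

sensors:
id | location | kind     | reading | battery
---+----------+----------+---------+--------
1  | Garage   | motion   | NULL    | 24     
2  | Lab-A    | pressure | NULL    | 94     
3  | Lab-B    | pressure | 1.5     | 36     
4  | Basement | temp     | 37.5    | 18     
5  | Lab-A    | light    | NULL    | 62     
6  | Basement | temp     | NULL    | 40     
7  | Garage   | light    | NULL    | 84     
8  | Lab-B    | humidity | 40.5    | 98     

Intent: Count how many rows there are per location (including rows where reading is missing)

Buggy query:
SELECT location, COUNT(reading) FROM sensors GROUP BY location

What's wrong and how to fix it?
Bug: COUNT(reading) skips NULLs, so groups with missing reading are undercounted

Fix: Use COUNT(*) to count all rows regardless of NULL

Corrected query:
SELECT location, COUNT(*) FROM sensors GROUP BY location

Result:
location | COUNT(*)
---------+---------
Basement | 2       
Garage   | 2       
Lab-A    | 2       
Lab-B    | 2       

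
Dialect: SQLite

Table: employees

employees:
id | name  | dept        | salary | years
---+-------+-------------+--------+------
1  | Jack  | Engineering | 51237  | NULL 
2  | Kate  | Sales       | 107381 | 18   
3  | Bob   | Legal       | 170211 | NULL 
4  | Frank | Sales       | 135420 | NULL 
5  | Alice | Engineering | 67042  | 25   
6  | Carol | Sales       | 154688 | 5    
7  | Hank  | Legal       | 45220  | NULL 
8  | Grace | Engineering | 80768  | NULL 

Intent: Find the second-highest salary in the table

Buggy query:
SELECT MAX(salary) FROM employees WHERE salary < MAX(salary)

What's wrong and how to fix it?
Bug: MAX(salary) on the right of the comparison is an aggregate-in-WHERE error

Fix: Put the inner MAX in a scalar subquery

Corrected query:
SELECT MAX(salary) FROM employees WHERE salary < (SELECT MAX(salary) FROM employees)

Result:
MAX(salary)
-----------
154688     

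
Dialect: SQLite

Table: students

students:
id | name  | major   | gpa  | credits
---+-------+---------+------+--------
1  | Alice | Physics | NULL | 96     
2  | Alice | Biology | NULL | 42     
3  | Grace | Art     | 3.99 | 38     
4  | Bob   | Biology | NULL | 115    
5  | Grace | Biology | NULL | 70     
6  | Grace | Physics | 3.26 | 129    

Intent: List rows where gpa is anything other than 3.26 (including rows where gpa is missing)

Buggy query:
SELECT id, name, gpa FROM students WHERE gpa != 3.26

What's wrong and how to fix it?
Bug: 'gpa != 3.26' is unknown when gpa is NULL, so NULL rows are silently excluded

Fix: Handle NULL separately with IS NULL alongside the inequality

Corrected query:
SELECT id, name, gpa FROM students WHERE gpa != 3.26 OR gpa IS NULL

Result:
id | name  | gpa 
---+-------+-----
1  | Alice | NULL
2  | Alice | NULL
3  | Grace | 3.99
4  | Bob   | NULL
5  | Grace | NULL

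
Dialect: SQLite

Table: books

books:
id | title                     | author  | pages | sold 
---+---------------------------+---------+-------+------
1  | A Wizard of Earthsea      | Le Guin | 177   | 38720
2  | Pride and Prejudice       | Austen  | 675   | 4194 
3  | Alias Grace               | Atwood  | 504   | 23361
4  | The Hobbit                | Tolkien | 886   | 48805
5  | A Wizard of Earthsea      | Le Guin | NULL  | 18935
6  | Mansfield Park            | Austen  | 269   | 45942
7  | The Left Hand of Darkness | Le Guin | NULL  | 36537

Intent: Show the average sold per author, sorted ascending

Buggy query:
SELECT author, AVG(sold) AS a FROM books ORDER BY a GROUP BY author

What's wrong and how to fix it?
Bug: GROUP BY must precede ORDER BY

Fix: Move ORDER BY to the end, after GROUP BY

Corrected query:
SELECT author, AVG(sold) AS a FROM books GROUP BY author ORDER BY a

Result:
author  | a           
--------+-------------
Atwood  | 23361       
Austen  | 25068       
Le Guin | 31397.333333
Tolkien | 48805       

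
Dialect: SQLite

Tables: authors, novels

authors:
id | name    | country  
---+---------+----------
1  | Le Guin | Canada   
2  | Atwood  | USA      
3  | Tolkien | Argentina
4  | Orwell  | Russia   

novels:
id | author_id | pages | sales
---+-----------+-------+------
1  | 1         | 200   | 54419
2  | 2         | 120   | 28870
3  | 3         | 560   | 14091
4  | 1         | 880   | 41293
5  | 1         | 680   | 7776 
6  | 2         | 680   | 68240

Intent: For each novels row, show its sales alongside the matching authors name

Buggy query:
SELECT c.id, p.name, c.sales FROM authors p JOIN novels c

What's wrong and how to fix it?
Bug: Missing join condition: each novels row is matched to all authors rows instead of just its own

Fix: Specify the join condition linking the foreign key to the parent id

Corrected query:
SELECT c.id, p.name, c.sales FROM authors p JOIN novels c ON c.author_id = p.id

Result:
id | name    | sales
---+---------+------
1  | Le Guin | 54419
2  | Atwood  | 28870
3  | Tolkien | 14091
4  | Le Guin | 41293
5  | Le Guin | 7776 
6  | Atwood  | 68240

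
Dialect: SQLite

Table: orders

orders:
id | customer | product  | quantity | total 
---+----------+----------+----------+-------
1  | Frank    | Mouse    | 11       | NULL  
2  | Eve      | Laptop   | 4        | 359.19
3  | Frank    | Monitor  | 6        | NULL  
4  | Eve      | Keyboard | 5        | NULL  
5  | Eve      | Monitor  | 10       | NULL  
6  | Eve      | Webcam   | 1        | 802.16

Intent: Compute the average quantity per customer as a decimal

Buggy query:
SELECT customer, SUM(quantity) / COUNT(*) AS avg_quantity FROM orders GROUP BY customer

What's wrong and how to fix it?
Bug: Both operands are integers, so '/' performs integer division and truncates

Fix: Multiply by 1.0 (or CAST to REAL) to force floating-point division

Corrected query:
SELECT customer, SUM(quantity) * 1.0 / COUNT(*) AS avg_quantity FROM orders GROUP BY customer

Result:
customer | avg_quantity
---------+-------------
Eve      | 5           
Frank    | 8.5         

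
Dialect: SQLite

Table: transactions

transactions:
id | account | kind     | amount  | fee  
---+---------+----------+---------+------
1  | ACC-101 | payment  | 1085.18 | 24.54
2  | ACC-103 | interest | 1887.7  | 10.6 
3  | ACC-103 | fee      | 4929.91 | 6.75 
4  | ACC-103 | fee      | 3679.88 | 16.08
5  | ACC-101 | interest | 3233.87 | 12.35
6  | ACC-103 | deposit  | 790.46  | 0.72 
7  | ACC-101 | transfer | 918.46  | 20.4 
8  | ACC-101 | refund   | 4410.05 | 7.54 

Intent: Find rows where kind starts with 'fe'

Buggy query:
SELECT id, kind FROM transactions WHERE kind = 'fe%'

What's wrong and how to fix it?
Bug: Wildcards only work with LIKE; '=' treats '%' as a literal character

Fix: Use LIKE for wildcard pattern matching

Corrected query:
SELECT id, kind FROM transactions WHERE kind LIKE 'fe%'

Result:
id | kind
---+-----
3  | fee 
4  | fee 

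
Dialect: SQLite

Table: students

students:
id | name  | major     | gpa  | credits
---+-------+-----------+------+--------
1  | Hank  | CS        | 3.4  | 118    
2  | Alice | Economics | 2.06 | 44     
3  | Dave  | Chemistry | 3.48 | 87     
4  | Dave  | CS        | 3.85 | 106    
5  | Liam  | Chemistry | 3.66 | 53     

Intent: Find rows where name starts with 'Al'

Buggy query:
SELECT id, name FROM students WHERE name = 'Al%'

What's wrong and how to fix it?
Bug: '=' compares the literal string including the % character; pattern matching needs LIKE

Fix: Replace '=' with LIKE so 'Al%' is treated as a pattern

Corrected query:
SELECT id, name FROM students WHERE name LIKE 'Al%'

Result:
id | name 
---+------
2  | Alice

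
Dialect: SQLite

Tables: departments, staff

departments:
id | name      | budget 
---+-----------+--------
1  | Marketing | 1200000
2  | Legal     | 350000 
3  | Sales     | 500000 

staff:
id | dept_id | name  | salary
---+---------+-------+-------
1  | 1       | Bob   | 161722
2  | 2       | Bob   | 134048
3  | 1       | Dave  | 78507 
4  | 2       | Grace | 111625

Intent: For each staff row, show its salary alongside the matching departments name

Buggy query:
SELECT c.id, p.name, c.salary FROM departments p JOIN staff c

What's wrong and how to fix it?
Bug: Missing join condition: each staff row is matched to all departments rows instead of just its own

Fix: Specify the join condition linking the foreign key to the parent id

Corrected query:
SELECT c.id, p.name, c.salary FROM departments p JOIN staff c ON c.dept_id = p.id

Result:
id | name      | salary
---+-----------+-------
1  | Marketing | 161722
2  | Legal     | 134048
3  | Marketing | 78507 
4  | Legal     | 111625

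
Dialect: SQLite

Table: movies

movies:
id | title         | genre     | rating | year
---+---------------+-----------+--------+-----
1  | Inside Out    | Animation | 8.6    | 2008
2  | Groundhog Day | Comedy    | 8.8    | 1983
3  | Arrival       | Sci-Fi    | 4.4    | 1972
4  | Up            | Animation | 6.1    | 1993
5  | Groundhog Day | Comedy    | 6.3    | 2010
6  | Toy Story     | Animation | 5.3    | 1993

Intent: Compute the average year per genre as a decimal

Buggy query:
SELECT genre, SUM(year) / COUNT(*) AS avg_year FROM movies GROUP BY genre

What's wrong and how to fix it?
Bug: SUM(year) and COUNT(*) are both integers; the division truncates the fractional part

Fix: Cast one side to REAL so the division keeps the fractional part

Corrected query:
SELECT genre, SUM(year) * 1.0 / COUNT(*) AS avg_year FROM movies GROUP BY genre

Result:
genre     | avg_year
----------+---------
Animation | 1998    
Comedy    | 1996.5  
Sci-Fi    | 1972    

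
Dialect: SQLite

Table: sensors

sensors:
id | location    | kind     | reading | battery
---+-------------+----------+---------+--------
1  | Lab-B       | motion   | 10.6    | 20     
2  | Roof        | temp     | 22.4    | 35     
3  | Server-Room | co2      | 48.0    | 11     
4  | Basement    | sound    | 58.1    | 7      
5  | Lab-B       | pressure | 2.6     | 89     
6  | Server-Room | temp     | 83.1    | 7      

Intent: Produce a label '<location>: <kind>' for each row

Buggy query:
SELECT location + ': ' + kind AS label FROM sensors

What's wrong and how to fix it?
Bug: '+' is numeric addition; on text columns SQLite converts them to 0 instead of concatenating

Fix: Replace + with || to concatenate text

Corrected query:
SELECT location || ': ' || kind AS label FROM sensors

Result:
label            
-----------------
Lab-B: motion    
Roof: temp       
Server-Room: co2 
Basement: sound  
Lab-B: pressure  
Server-Room: temp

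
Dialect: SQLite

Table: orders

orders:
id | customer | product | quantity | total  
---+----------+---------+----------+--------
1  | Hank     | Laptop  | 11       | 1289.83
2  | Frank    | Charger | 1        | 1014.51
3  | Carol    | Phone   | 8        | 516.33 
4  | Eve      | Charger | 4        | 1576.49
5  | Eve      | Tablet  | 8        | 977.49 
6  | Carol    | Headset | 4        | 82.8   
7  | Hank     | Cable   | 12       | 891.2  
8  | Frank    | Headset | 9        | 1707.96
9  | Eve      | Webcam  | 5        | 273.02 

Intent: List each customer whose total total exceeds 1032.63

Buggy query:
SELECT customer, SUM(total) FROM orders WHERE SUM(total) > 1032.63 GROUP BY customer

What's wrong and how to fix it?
Bug: Aggregate functions cannot appear in a WHERE clause

Fix: Move the aggregate condition to a HAVING clause

Corrected query:
SELECT customer, SUM(total) FROM orders GROUP BY customer HAVING SUM(total) > 1032.63

Result:
customer | SUM(total)
---------+-----------
Eve      | 2827      
Frank    | 2722.47   
Hank     | 2181.03   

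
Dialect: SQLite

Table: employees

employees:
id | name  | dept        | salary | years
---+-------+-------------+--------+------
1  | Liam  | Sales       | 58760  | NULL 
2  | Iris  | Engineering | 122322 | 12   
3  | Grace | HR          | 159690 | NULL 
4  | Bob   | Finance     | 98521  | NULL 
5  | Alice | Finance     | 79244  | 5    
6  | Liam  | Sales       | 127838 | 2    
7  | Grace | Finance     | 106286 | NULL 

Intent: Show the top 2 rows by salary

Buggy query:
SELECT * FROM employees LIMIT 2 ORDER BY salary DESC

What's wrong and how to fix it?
Bug: ORDER BY cannot follow LIMIT; LIMIT is the final clause

Fix: Sort with ORDER BY, then apply LIMIT

Corrected query:
SELECT * FROM employees ORDER BY salary DESC LIMIT 2

Result:
id | name  | dept  | salary | years
---+-------+-------+--------+------
3  | Grace | HR    | 159690 | NULL 
6  | Liam  | Sales | 127838 | 2    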